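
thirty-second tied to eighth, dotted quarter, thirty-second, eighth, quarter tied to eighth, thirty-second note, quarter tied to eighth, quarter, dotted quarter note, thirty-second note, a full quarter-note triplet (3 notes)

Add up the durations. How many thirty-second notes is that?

84

Express everything in thirty-second notes: thirty-second tied to eighth (thirty-second + eighth) = 5; dotted quarter = 12; thirty-second = 1; eighth = 4; quarter tied to eighth (quarter + eighth) = 12; thirty-second note = 1; quarter tied to eighth (quarter + eighth) = 12; quarter = 8; dotted quarter note = 12; thirty-second note = 1; a full quarter-note triplet (3 notes) (three triplet quarters span one half) = 16.
Altogether 5 + 12 + 1 + 4 + 12 + 1 + 12 + 8 + 12 + 1 + 16 = 84 thirty-second notes.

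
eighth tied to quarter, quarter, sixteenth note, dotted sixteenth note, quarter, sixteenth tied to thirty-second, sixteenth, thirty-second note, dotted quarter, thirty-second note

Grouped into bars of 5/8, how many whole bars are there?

One bar of 5/8 = 20 thirty-second notes.
Express everything in thirty-second notes: eighth tied to quarter (eighth + quarter) = 12; quarter = 8; sixteenth note = 2; dotted sixteenth note = 3; quarter = 8; sixteenth tied to thirty-second (sixteenth + thirty-second) = 3; sixteenth = 2; thirty-second note = 1; dotted quarter = 12; thirty-second note = 1.
Sum: 12 + 8 + 2 + 3 + 8 + 3 + 2 + 1 + 12 + 1 = 52.
52 ÷ 20 = 2 complete bars with 12 left over.

2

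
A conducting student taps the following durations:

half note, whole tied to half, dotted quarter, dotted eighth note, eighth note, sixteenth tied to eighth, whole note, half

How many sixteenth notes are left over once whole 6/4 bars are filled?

22

One bar of 6/4 = 24 sixteenth notes.
In sixteenth notes: half note = 8; whole tied to half (whole + half) = 24; dotted quarter = 6; dotted eighth note = 3; eighth note = 2; sixteenth tied to eighth (sixteenth + eighth) = 3; whole note = 16; half = 8.
Altogether 8 + 24 + 6 + 3 + 2 + 3 + 16 + 8 = 70.
70 ÷ 24 = 2 complete bars with 22 sixteenth notes remaining.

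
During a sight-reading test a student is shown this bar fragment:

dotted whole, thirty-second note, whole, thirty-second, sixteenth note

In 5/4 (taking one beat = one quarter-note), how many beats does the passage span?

10.5

One quarter-note beat = 8 thirty-second notes.
Express everything in thirty-second notes: dotted whole = 48; thirty-second note = 1; whole = 32; thirty-second = 1; sixteenth note = 2.
Adding: 48 + 1 + 32 + 1 + 2 = 84.
84 ÷ 8 = 10.5 beats.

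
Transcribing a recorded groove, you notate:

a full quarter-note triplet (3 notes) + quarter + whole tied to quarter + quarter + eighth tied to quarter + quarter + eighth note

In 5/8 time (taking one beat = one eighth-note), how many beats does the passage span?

24

One eighth-note beat = 2 sixteenth notes.
Express everything in sixteenth notes: a full quarter-note triplet (3 notes) (three triplet quarters span one half) = 8; quarter = 4; whole tied to quarter (whole + quarter) = 20; quarter = 4; eighth tied to quarter (eighth + quarter) = 6; quarter = 4; eighth note = 2.
Adding: 8 + 4 + 20 + 4 + 6 + 4 + 2 = 48.
48 ÷ 2 = 24 beats.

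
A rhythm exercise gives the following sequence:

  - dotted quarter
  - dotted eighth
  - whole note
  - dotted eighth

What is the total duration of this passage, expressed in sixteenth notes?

Working in sixteenth notes: dotted quarter = 6; dotted eighth = 3; whole note = 16; dotted eighth = 3.
Sum: 6 + 3 + 16 + 3 = 28 sixteenth notes.

28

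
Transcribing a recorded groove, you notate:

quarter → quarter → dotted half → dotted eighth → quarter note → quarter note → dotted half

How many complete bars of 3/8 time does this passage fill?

One bar of 3/8 = 6 sixteenth notes.
Working in sixteenth notes: quarter = 4; quarter = 4; dotted half = 12; dotted eighth = 3; quarter note = 4; quarter note = 4; dotted half = 12.
Altogether 4 + 4 + 12 + 3 + 4 + 4 + 12 = 43.
43 ÷ 6 = 7 complete bars with 1 left over.

7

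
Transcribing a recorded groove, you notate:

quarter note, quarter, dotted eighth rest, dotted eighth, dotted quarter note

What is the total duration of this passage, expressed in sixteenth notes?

20

Each duration in sixteenth notes: quarter note = 4; quarter = 4; dotted eighth rest = 3; dotted eighth = 3; dotted quarter note = 6.
Total: 4 + 4 + 3 + 3 + 6 = 20 sixteenth notes.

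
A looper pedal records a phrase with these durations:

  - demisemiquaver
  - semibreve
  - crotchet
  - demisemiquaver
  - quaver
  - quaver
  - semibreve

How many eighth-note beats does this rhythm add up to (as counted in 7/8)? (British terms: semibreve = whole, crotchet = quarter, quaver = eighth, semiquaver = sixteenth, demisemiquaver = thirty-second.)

One eighth-note beat = 4 thirty-second notes.
In thirty-second notes: demisemiquaver = 1; semibreve = 32; crotchet = 8; demisemiquaver = 1; quaver = 4; quaver = 4; semibreve = 32.
Adding: 1 + 32 + 8 + 1 + 4 + 4 + 32 = 82.
82 ÷ 4 = 20.5 beats.

20.5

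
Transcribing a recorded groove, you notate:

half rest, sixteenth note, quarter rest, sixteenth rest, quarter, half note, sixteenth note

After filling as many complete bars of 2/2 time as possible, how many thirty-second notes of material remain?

One bar of 2/2 = 16 sixteenth notes.
Each duration in sixteenth notes: half rest = 8; sixteenth note = 1; quarter rest = 4; sixteenth rest = 1; quarter = 4; half note = 8; sixteenth note = 1.
Altogether 8 + 1 + 4 + 1 + 4 + 8 + 1 = 27.
27 ÷ 16 = 1 complete bar with 11 sixteenth notes remaining = 22 thirty-second notes.

22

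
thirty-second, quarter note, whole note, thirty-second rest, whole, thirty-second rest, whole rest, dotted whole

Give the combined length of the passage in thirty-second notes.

Convert each value to thirty-second notes: thirty-second = 1; quarter note = 8; whole note = 32; thirty-second rest = 1; whole = 32; thirty-second rest = 1; whole rest = 32; dotted whole = 48.
Altogether 1 + 8 + 32 + 1 + 32 + 1 + 32 + 48 = 155 thirty-second notes.

155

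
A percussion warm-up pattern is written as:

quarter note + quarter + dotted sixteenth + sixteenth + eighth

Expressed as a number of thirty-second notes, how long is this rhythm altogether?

25

Working in thirty-second notes: quarter note = 8; quarter = 8; dotted sixteenth = 3; sixteenth = 2; eighth = 4.
Altogether 8 + 8 + 3 + 2 + 4 = 25 thirty-second notes.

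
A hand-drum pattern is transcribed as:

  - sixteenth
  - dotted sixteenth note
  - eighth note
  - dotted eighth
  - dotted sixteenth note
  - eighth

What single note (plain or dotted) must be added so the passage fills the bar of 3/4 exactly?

The bar of 3/4 = 24 thirty-second notes.
Express everything in thirty-second notes: sixteenth = 2; dotted sixteenth note = 3; eighth note = 4; dotted eighth = 6; dotted sixteenth note = 3; eighth = 4.
Adding: 2 + 3 + 4 + 6 + 3 + 4 = 22.
Remaining: 24 − 22 = 2 thirty-second notes, which is a sixteenth note.

sixteenth note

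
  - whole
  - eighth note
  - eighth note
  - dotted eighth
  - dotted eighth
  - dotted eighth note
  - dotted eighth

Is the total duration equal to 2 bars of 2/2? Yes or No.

One bar of 2/2 = 16 sixteenth notes, so 2 bars = 32.
Working in sixteenth notes: whole = 16; eighth note = 2; eighth note = 2; dotted eighth = 3; dotted eighth = 3; dotted eighth note = 3; dotted eighth = 3.
Total: 16 + 2 + 2 + 3 + 3 + 3 + 3 = 32.
32 equals 32, so the answer is Yes.

Yes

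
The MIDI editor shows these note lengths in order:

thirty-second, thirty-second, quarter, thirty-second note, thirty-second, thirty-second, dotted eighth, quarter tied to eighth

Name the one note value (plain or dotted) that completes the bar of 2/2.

The bar of 2/2 = 32 thirty-second notes.
Working in thirty-second notes: thirty-second = 1; thirty-second = 1; quarter = 8; thirty-second note = 1; thirty-second = 1; thirty-second = 1; dotted eighth = 6; quarter tied to eighth (quarter + eighth) = 12.
Adding: 1 + 1 + 8 + 1 + 1 + 1 + 6 + 12 = 31.
Remaining: 32 − 31 = 1 thirty-second note, which is a thirty-second note.

thirty-second note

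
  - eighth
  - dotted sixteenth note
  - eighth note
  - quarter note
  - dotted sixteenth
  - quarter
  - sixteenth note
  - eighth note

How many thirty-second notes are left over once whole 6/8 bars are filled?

One bar of 6/8 = 24 thirty-second notes.
Express everything in thirty-second notes: eighth = 4; dotted sixteenth note = 3; eighth note = 4; quarter note = 8; dotted sixteenth = 3; quarter = 8; sixteenth note = 2; eighth note = 4.
Total: 4 + 3 + 4 + 8 + 3 + 8 + 2 + 4 = 36.
36 ÷ 24 = 1 complete bar with 12 thirty-second notes remaining.

12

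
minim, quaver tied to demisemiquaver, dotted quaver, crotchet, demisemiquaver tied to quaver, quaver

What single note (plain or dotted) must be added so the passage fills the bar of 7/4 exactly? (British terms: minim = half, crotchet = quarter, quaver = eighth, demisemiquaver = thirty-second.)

The bar of 7/4 = 56 thirty-second notes.
Express everything in thirty-second notes: minim = 16; quaver tied to demisemiquaver (quaver + demisemiquaver) = 5; dotted quaver = 6; crotchet = 8; demisemiquaver tied to quaver (demisemiquaver + quaver) = 5; quaver = 4.
Adding: 16 + 5 + 6 + 8 + 5 + 4 = 44.
Remaining: 56 − 44 = 12 thirty-second notes, which is a dotted quarter note.

dotted quarter note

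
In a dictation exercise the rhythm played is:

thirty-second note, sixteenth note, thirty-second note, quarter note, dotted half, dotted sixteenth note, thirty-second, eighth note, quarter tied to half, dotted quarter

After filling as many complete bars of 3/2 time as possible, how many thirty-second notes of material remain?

32

One bar of 3/2 = 48 thirty-second notes.
Each duration in thirty-second notes: thirty-second note = 1; sixteenth note = 2; thirty-second note = 1; quarter note = 8; dotted half = 24; dotted sixteenth note = 3; thirty-second = 1; eighth note = 4; quarter tied to half (quarter + half) = 24; dotted quarter = 12.
Altogether 1 + 2 + 1 + 8 + 24 + 3 + 1 + 4 + 24 + 12 = 80.
80 ÷ 48 = 1 complete bar with 32 thirty-second notes remaining.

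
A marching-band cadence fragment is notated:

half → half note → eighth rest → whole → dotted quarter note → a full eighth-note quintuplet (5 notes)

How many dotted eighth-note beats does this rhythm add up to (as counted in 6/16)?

One dotted eighth-note beat = 3 sixteenth notes.
Express everything in sixteenth notes: half = 8; half note = 8; eighth rest = 2; whole = 16; dotted quarter note = 6; a full eighth-note quintuplet (5 notes) (five quintuplet eighths span one half) = 8.
Adding: 8 + 8 + 2 + 16 + 6 + 8 = 48.
48 ÷ 3 = 16 beats.

16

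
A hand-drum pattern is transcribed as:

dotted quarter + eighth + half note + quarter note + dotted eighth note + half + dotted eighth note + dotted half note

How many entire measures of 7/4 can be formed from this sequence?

One bar of 7/4 = 28 sixteenth notes.
Express everything in sixteenth notes: dotted quarter = 6; eighth = 2; half note = 8; quarter note = 4; dotted eighth note = 3; half = 8; dotted eighth note = 3; dotted half note = 12.
Total: 6 + 2 + 8 + 4 + 3 + 8 + 3 + 12 = 46.
46 ÷ 28 = 1 complete bar with 18 left over.

1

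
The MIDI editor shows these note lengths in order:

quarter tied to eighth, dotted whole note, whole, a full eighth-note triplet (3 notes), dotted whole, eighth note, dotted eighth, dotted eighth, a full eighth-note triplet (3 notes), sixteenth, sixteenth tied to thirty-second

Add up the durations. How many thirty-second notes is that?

177

Express everything in thirty-second notes: quarter tied to eighth (quarter + eighth) = 12; dotted whole note = 48; whole = 32; a full eighth-note triplet (3 notes) (three triplet eighths span one quarter) = 8; dotted whole = 48; eighth note = 4; dotted eighth = 6; dotted eighth = 6; a full eighth-note triplet (3 notes) (three triplet eighths span one quarter) = 8; sixteenth = 2; sixteenth tied to thirty-second (sixteenth + thirty-second) = 3.
Total: 12 + 48 + 32 + 8 + 48 + 4 + 6 + 6 + 8 + 2 + 3 = 177 thirty-second notes.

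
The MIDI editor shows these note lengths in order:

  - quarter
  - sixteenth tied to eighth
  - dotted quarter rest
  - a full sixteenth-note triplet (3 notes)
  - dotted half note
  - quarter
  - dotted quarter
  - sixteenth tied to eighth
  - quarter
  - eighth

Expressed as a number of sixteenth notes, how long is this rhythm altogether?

Express everything in sixteenth notes: quarter = 4; sixteenth tied to eighth (sixteenth + eighth) = 3; dotted quarter rest = 6; a full sixteenth-note triplet (3 notes) (three triplet sixteenths span one eighth) = 2; dotted half note = 12; quarter = 4; dotted quarter = 6; sixteenth tied to eighth (sixteenth + eighth) = 3; quarter = 4; eighth = 2.
Total: 4 + 3 + 6 + 2 + 12 + 4 + 6 + 3 + 4 + 2 = 46 sixteenth notes.

46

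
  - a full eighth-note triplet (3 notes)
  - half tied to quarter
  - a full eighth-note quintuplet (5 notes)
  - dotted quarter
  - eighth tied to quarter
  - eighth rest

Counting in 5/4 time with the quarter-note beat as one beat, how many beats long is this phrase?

One quarter-note beat = 2 eighth notes.
Each duration in eighth notes: a full eighth-note triplet (3 notes) (three triplet eighths span one quarter) = 2; half tied to quarter (half + quarter) = 6; a full eighth-note quintuplet (5 notes) (five quintuplet eighths span one half) = 4; dotted quarter = 3; eighth tied to quarter (eighth + quarter) = 3; eighth rest = 1.
Altogether 2 + 6 + 4 + 3 + 3 + 1 = 19.
19 ÷ 2 = 9.5 beats.

9.5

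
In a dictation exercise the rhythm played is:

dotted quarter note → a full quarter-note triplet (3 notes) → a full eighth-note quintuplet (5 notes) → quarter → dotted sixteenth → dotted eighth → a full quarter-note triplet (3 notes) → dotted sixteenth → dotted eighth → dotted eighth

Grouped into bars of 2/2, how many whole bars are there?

One bar of 2/2 = 32 thirty-second notes.
Working in thirty-second notes: dotted quarter note = 12; a full quarter-note triplet (3 notes) (three triplet quarters span one half) = 16; a full eighth-note quintuplet (5 notes) (five quintuplet eighths span one half) = 16; quarter = 8; dotted sixteenth = 3; dotted eighth = 6; a full quarter-note triplet (3 notes) (three triplet quarters span one half) = 16; dotted sixteenth = 3; dotted eighth = 6; dotted eighth = 6.
Total: 12 + 16 + 16 + 8 + 3 + 6 + 16 + 3 + 6 + 6 = 92.
92 ÷ 32 = 2 complete bars with 28 left over.

2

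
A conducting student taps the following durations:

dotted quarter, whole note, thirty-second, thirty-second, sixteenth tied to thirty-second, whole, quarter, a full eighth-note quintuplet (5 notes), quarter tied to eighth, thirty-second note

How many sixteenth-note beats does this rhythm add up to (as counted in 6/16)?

One sixteenth-note beat = 2 thirty-second notes.
Convert each value to thirty-second notes: dotted quarter = 12; whole note = 32; thirty-second = 1; thirty-second = 1; sixteenth tied to thirty-second (sixteenth + thirty-second) = 3; whole = 32; quarter = 8; a full eighth-note quintuplet (5 notes) (five quintuplet eighths span one half) = 16; quarter tied to eighth (quarter + eighth) = 12; thirty-second note = 1.
Sum: 12 + 32 + 1 + 1 + 3 + 32 + 8 + 16 + 12 + 1 = 118.
118 ÷ 2 = 59 beats.

59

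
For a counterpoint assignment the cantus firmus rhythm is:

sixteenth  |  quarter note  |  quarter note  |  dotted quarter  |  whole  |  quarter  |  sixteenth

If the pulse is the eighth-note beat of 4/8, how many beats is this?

18

One eighth-note beat = 2 sixteenth notes.
Working in sixteenth notes: sixteenth = 1; quarter note = 4; quarter note = 4; dotted quarter = 6; whole = 16; quarter = 4; sixteenth = 1.
Total: 1 + 4 + 4 + 6 + 16 + 4 + 1 = 36.
36 ÷ 2 = 18 beats.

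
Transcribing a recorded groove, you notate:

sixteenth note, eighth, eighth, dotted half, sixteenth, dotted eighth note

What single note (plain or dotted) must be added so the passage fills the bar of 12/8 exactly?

dotted eighth note

The bar of 12/8 = 24 sixteenth notes.
Working in sixteenth notes: sixteenth note = 1; eighth = 2; eighth = 2; dotted half = 12; sixteenth = 1; dotted eighth note = 3.
Total: 1 + 2 + 2 + 12 + 1 + 3 = 21.
Remaining: 24 − 21 = 3 sixteenth notes, which is a dotted eighth note.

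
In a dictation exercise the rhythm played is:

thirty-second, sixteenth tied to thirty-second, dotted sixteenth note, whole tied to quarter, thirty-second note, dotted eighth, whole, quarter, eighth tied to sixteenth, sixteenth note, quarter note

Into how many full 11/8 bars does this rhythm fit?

2

One bar of 11/8 = 44 thirty-second notes.
In thirty-second notes: thirty-second = 1; sixteenth tied to thirty-second (sixteenth + thirty-second) = 3; dotted sixteenth note = 3; whole tied to quarter (whole + quarter) = 40; thirty-second note = 1; dotted eighth = 6; whole = 32; quarter = 8; eighth tied to sixteenth (eighth + sixteenth) = 6; sixteenth note = 2; quarter note = 8.
Altogether 1 + 3 + 3 + 40 + 1 + 6 + 32 + 8 + 6 + 2 + 8 = 110.
110 ÷ 44 = 2 complete bars with 22 left over.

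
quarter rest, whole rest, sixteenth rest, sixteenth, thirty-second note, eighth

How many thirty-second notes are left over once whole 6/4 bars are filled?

One bar of 6/4 = 48 thirty-second notes.
Convert each value to thirty-second notes: quarter rest = 8; whole rest = 32; sixteenth rest = 2; sixteenth = 2; thirty-second note = 1; eighth = 4.
Total: 8 + 32 + 2 + 2 + 1 + 4 = 49.
49 ÷ 48 = 1 complete bar with 1 thirty-second note remaining.

1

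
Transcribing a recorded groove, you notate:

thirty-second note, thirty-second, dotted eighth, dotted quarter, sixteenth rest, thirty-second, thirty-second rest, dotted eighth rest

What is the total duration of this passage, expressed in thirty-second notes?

30

Working in thirty-second notes: thirty-second note = 1; thirty-second = 1; dotted eighth = 6; dotted quarter = 12; sixteenth rest = 2; thirty-second = 1; thirty-second rest = 1; dotted eighth rest = 6.
Altogether 1 + 1 + 6 + 12 + 2 + 1 + 1 + 6 = 30 thirty-second notes.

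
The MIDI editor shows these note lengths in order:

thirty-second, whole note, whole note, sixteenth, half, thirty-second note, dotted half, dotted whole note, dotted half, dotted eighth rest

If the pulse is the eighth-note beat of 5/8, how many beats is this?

One eighth-note beat = 4 thirty-second notes.
Each duration in thirty-second notes: thirty-second = 1; whole note = 32; whole note = 32; sixteenth = 2; half = 16; thirty-second note = 1; dotted half = 24; dotted whole note = 48; dotted half = 24; dotted eighth rest = 6.
Adding: 1 + 32 + 32 + 2 + 16 + 1 + 24 + 48 + 24 + 6 = 186.
186 ÷ 4 = 46.5 beats.

46.5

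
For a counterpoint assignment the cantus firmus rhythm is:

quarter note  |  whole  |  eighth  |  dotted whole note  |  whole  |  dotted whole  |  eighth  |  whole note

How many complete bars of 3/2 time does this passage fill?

One bar of 3/2 = 12 eighth notes.
Each duration in eighth notes: quarter note = 2; whole = 8; eighth = 1; dotted whole note = 12; whole = 8; dotted whole = 12; eighth = 1; whole note = 8.
Sum: 2 + 8 + 1 + 12 + 8 + 12 + 1 + 8 = 52.
52 ÷ 12 = 4 complete bars with 4 left over.

4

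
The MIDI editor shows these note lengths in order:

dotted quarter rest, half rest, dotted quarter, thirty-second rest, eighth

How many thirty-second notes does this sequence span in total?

Express everything in thirty-second notes: dotted quarter rest = 12; half rest = 16; dotted quarter = 12; thirty-second rest = 1; eighth = 4.
Sum: 12 + 16 + 12 + 1 + 4 = 45 thirty-second notes.

45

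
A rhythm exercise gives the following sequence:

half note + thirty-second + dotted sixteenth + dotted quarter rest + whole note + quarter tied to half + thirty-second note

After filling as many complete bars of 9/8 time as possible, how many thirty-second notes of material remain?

17

One bar of 9/8 = 36 thirty-second notes.
Express everything in thirty-second notes: half note = 16; thirty-second = 1; dotted sixteenth = 3; dotted quarter rest = 12; whole note = 32; quarter tied to half (quarter + half) = 24; thirty-second note = 1.
Altogether 16 + 1 + 3 + 12 + 32 + 24 + 1 = 89.
89 ÷ 36 = 2 complete bars with 17 thirty-second notes remaining.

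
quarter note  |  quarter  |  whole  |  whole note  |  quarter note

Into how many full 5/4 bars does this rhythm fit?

One bar of 5/4 = 5 quarter notes.
Convert each value to quarter notes: quarter note = 1; quarter = 1; whole = 4; whole note = 4; quarter note = 1.
Altogether 1 + 1 + 4 + 4 + 1 = 11.
11 ÷ 5 = 2 complete bars with 1 left over.

2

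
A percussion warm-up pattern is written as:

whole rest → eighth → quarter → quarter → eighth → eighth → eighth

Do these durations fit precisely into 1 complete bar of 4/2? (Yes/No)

Yes

One bar of 4/2 = 16 eighth notes.
In eighth notes: whole rest = 8; eighth = 1; quarter = 2; quarter = 2; eighth = 1; eighth = 1; eighth = 1.
Altogether 8 + 1 + 2 + 2 + 1 + 1 + 1 = 16.
16 equals 16, so the answer is Yes.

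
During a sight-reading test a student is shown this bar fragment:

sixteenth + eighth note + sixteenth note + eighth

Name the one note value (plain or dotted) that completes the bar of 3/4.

dotted quarter note

The bar of 3/4 = 12 sixteenth notes.
Express everything in sixteenth notes: sixteenth = 1; eighth note = 2; sixteenth note = 1; eighth = 2.
Total: 1 + 2 + 1 + 2 = 6.
Remaining: 12 − 6 = 6 sixteenth notes, which is a dotted quarter note.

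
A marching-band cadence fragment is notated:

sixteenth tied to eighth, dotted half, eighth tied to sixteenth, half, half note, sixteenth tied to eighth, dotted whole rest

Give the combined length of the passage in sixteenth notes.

In sixteenth notes: sixteenth tied to eighth (sixteenth + eighth) = 3; dotted half = 12; eighth tied to sixteenth (eighth + sixteenth) = 3; half = 8; half note = 8; sixteenth tied to eighth (sixteenth + eighth) = 3; dotted whole rest = 24.
Altogether 3 + 12 + 3 + 8 + 8 + 3 + 24 = 61 sixteenth notes.

61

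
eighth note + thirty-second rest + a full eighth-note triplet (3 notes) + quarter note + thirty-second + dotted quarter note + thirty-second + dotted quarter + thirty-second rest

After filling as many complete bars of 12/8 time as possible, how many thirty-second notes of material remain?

0

One bar of 12/8 = 48 thirty-second notes.
Working in thirty-second notes: eighth note = 4; thirty-second rest = 1; a full eighth-note triplet (3 notes) (three triplet eighths span one quarter) = 8; quarter note = 8; thirty-second = 1; dotted quarter note = 12; thirty-second = 1; dotted quarter = 12; thirty-second rest = 1.
Sum: 4 + 1 + 8 + 8 + 1 + 12 + 1 + 12 + 1 = 48.
48 ÷ 48 = 1 complete bar with 0 thirty-second notes remaining.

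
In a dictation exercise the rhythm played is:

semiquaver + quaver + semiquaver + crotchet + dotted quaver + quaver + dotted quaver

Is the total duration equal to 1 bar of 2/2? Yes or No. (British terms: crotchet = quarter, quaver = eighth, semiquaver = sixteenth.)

Yes

One bar of 2/2 = 16 sixteenth notes.
In sixteenth notes: semiquaver = 1; quaver = 2; semiquaver = 1; crotchet = 4; dotted quaver = 3; quaver = 2; dotted quaver = 3.
Total: 1 + 2 + 1 + 4 + 3 + 2 + 3 = 16.
16 equals 16, so the answer is Yes.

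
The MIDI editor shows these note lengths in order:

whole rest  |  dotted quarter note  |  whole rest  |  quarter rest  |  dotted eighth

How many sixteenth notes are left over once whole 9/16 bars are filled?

0

One bar of 9/16 = 9 sixteenth notes.
Convert each value to sixteenth notes: whole rest = 16; dotted quarter note = 6; whole rest = 16; quarter rest = 4; dotted eighth = 3.
Sum: 16 + 6 + 16 + 4 + 3 = 45.
45 ÷ 9 = 5 complete bars with 0 sixteenth notes remaining.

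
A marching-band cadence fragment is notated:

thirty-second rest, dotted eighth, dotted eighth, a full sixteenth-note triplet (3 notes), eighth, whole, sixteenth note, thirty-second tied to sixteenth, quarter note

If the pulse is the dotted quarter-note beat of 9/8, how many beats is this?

5.5

One dotted quarter-note beat = 12 thirty-second notes.
Each duration in thirty-second notes: thirty-second rest = 1; dotted eighth = 6; dotted eighth = 6; a full sixteenth-note triplet (3 notes) (three triplet sixteenths span one eighth) = 4; eighth = 4; whole = 32; sixteenth note = 2; thirty-second tied to sixteenth (thirty-second + sixteenth) = 3; quarter note = 8.
Sum: 1 + 6 + 6 + 4 + 4 + 32 + 2 + 3 + 8 = 66.
66 ÷ 12 = 5.5 beats.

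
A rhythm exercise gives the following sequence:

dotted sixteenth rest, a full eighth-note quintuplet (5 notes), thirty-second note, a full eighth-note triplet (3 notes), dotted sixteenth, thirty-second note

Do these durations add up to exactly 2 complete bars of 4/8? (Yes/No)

Yes

One bar of 4/8 = 16 thirty-second notes, so 2 bars = 32.
Each duration in thirty-second notes: dotted sixteenth rest = 3; a full eighth-note quintuplet (5 notes) (five quintuplet eighths span one half) = 16; thirty-second note = 1; a full eighth-note triplet (3 notes) (three triplet eighths span one quarter) = 8; dotted sixteenth = 3; thirty-second note = 1.
Total: 3 + 16 + 1 + 8 + 3 + 1 = 32.
32 equals 32, so the answer is Yes.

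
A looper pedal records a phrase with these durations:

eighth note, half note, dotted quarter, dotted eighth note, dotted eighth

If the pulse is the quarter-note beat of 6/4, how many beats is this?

5.5

One quarter-note beat = 4 sixteenth notes.
Each duration in sixteenth notes: eighth note = 2; half note = 8; dotted quarter = 6; dotted eighth note = 3; dotted eighth = 3.
Altogether 2 + 8 + 6 + 3 + 3 = 22.
22 ÷ 4 = 5.5 beats.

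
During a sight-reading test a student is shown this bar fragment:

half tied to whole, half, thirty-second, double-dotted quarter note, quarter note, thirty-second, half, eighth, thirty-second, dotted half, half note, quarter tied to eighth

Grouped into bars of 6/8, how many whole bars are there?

6

One bar of 6/8 = 24 thirty-second notes.
Working in thirty-second notes: half tied to whole (half + whole) = 48; half = 16; thirty-second = 1; double-dotted quarter note = 14; quarter note = 8; thirty-second = 1; half = 16; eighth = 4; thirty-second = 1; dotted half = 24; half note = 16; quarter tied to eighth (quarter + eighth) = 12.
Total: 48 + 16 + 1 + 14 + 8 + 1 + 16 + 4 + 1 + 24 + 16 + 12 = 161.
161 ÷ 24 = 6 complete bars with 17 left over.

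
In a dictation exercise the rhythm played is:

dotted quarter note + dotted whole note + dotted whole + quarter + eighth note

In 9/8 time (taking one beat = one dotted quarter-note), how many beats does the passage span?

One dotted quarter-note beat = 3 eighth notes.
Each duration in eighth notes: dotted quarter note = 3; dotted whole note = 12; dotted whole = 12; quarter = 2; eighth note = 1.
Sum: 3 + 12 + 12 + 2 + 1 = 30.
30 ÷ 3 = 10 beats.

10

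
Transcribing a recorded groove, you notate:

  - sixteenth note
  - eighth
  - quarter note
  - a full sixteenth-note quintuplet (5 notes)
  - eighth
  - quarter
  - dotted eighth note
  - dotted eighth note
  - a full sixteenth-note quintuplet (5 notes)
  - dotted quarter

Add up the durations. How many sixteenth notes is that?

Each duration in sixteenth notes: sixteenth note = 1; eighth = 2; quarter note = 4; a full sixteenth-note quintuplet (5 notes) (five quintuplet sixteenths span one quarter) = 4; eighth = 2; quarter = 4; dotted eighth note = 3; dotted eighth note = 3; a full sixteenth-note quintuplet (5 notes) (five quintuplet sixteenths span one quarter) = 4; dotted quarter = 6.
Adding: 1 + 2 + 4 + 4 + 2 + 4 + 3 + 3 + 4 + 6 = 33 sixteenth notes.

33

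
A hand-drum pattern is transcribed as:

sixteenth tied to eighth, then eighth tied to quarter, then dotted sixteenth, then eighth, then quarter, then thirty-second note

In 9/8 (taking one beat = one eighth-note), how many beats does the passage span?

One eighth-note beat = 4 thirty-second notes.
Each duration in thirty-second notes: sixteenth tied to eighth (sixteenth + eighth) = 6; eighth tied to quarter (eighth + quarter) = 12; dotted sixteenth = 3; eighth = 4; quarter = 8; thirty-second note = 1.
Total: 6 + 12 + 3 + 4 + 8 + 1 = 34.
34 ÷ 4 = 8.5 beats.

8.5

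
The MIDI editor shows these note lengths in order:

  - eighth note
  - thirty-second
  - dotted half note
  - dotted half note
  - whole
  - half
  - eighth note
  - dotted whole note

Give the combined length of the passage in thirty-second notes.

Convert each value to thirty-second notes: eighth note = 4; thirty-second = 1; dotted half note = 24; dotted half note = 24; whole = 32; half = 16; eighth note = 4; dotted whole note = 48.
Total: 4 + 1 + 24 + 24 + 32 + 16 + 4 + 48 = 153 thirty-second notes.

153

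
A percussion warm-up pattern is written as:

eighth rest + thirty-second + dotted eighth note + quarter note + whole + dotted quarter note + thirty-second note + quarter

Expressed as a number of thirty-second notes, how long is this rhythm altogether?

72

Working in thirty-second notes: eighth rest = 4; thirty-second = 1; dotted eighth note = 6; quarter note = 8; whole = 32; dotted quarter note = 12; thirty-second note = 1; quarter = 8.
Sum: 4 + 1 + 6 + 8 + 32 + 12 + 1 + 8 = 72 thirty-second notes.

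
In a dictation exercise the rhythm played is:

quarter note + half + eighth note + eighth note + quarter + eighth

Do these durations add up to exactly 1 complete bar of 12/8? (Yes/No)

No

One bar of 12/8 = 12 eighth notes.
Convert each value to eighth notes: quarter note = 2; half = 4; eighth note = 1; eighth note = 1; quarter = 2; eighth = 1.
Total: 2 + 4 + 1 + 1 + 2 + 1 = 11.
11 falls short of 12, so the answer is No.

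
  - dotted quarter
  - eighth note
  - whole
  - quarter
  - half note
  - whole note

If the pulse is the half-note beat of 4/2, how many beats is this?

6.5

One half-note beat = 4 eighth notes.
Express everything in eighth notes: dotted quarter = 3; eighth note = 1; whole = 8; quarter = 2; half note = 4; whole note = 8.
Adding: 3 + 1 + 8 + 2 + 4 + 8 = 26.
26 ÷ 4 = 6.5 beats.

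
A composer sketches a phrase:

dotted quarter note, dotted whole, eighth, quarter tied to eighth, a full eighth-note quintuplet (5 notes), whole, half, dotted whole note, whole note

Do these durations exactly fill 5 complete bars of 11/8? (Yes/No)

Yes

One bar of 11/8 = 11 eighth notes, so 5 bars = 55.
Each duration in eighth notes: dotted quarter note = 3; dotted whole = 12; eighth = 1; quarter tied to eighth (quarter + eighth) = 3; a full eighth-note quintuplet (5 notes) (five quintuplet eighths span one half) = 4; whole = 8; half = 4; dotted whole note = 12; whole note = 8.
Altogether 3 + 12 + 1 + 3 + 4 + 8 + 4 + 12 + 8 = 55.
55 equals 55, so the answer is Yes.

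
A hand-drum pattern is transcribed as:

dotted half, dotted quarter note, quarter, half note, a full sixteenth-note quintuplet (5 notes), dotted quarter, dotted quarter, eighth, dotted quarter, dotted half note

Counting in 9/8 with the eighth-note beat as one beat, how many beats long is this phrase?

33

One eighth-note beat = 2 sixteenth notes.
Convert each value to sixteenth notes: dotted half = 12; dotted quarter note = 6; quarter = 4; half note = 8; a full sixteenth-note quintuplet (5 notes) (five quintuplet sixteenths span one quarter) = 4; dotted quarter = 6; dotted quarter = 6; eighth = 2; dotted quarter = 6; dotted half note = 12.
Adding: 12 + 6 + 4 + 8 + 4 + 6 + 6 + 2 + 6 + 12 = 66.
66 ÷ 2 = 33 beats.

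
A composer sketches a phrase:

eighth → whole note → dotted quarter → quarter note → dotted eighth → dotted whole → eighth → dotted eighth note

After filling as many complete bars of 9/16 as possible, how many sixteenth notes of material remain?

6

One bar of 9/16 = 9 sixteenth notes.
Express everything in sixteenth notes: eighth = 2; whole note = 16; dotted quarter = 6; quarter note = 4; dotted eighth = 3; dotted whole = 24; eighth = 2; dotted eighth note = 3.
Altogether 2 + 16 + 6 + 4 + 3 + 24 + 2 + 3 = 60.
60 ÷ 9 = 6 complete bars with 6 sixteenth notes remaining.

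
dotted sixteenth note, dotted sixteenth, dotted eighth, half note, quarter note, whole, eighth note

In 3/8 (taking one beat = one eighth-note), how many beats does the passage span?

18

One eighth-note beat = 4 thirty-second notes.
Each duration in thirty-second notes: dotted sixteenth note = 3; dotted sixteenth = 3; dotted eighth = 6; half note = 16; quarter note = 8; whole = 32; eighth note = 4.
Altogether 3 + 3 + 6 + 16 + 8 + 32 + 4 = 72.
72 ÷ 4 = 18 beats.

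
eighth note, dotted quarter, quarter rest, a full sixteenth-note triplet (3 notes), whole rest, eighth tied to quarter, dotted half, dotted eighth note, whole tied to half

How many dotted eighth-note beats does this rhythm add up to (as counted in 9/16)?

One dotted eighth-note beat = 3 sixteenth notes.
Working in sixteenth notes: eighth note = 2; dotted quarter = 6; quarter rest = 4; a full sixteenth-note triplet (3 notes) (three triplet sixteenths span one eighth) = 2; whole rest = 16; eighth tied to quarter (eighth + quarter) = 6; dotted half = 12; dotted eighth note = 3; whole tied to half (whole + half) = 24.
Adding: 2 + 6 + 4 + 2 + 16 + 6 + 12 + 3 + 24 = 75.
75 ÷ 3 = 25 beats.

25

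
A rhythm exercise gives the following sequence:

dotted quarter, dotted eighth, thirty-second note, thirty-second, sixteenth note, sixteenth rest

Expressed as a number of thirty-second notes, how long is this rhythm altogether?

Express everything in thirty-second notes: dotted quarter = 12; dotted eighth = 6; thirty-second note = 1; thirty-second = 1; sixteenth note = 2; sixteenth rest = 2.
Sum: 12 + 6 + 1 + 1 + 2 + 2 = 24 thirty-second notes.

24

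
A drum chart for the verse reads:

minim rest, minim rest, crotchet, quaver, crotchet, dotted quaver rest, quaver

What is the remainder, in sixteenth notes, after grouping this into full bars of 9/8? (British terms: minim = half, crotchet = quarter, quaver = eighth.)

13

One bar of 9/8 = 18 sixteenth notes.
In sixteenth notes: minim rest = 8; minim rest = 8; crotchet = 4; quaver = 2; crotchet = 4; dotted quaver rest = 3; quaver = 2.
Total: 8 + 8 + 4 + 2 + 4 + 3 + 2 = 31.
31 ÷ 18 = 1 complete bar with 13 sixteenth notes remaining.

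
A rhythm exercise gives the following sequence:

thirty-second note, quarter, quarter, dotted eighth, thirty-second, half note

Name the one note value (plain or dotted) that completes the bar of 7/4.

half note

The bar of 7/4 = 56 thirty-second notes.
Working in thirty-second notes: thirty-second note = 1; quarter = 8; quarter = 8; dotted eighth = 6; thirty-second = 1; half note = 16.
Total: 1 + 8 + 8 + 6 + 1 + 16 = 40.
Remaining: 56 − 40 = 16 thirty-second notes, which is a half note.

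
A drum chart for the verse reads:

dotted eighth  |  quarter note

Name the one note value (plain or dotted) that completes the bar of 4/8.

The bar of 4/8 = 8 sixteenth notes.
Convert each value to sixteenth notes: dotted eighth = 3; quarter note = 4.
Altogether 3 + 4 = 7.
Remaining: 8 − 7 = 1 sixteenth note, which is a sixteenth note.

sixteenth note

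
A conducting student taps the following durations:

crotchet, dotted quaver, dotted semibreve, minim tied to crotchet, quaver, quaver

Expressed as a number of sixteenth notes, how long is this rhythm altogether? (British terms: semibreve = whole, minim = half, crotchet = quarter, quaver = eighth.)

Working in sixteenth notes: crotchet = 4; dotted quaver = 3; dotted semibreve = 24; minim tied to crotchet (minim + crotchet) = 12; quaver = 2; quaver = 2.
Altogether 4 + 3 + 24 + 12 + 2 + 2 = 47 sixteenth notes.

47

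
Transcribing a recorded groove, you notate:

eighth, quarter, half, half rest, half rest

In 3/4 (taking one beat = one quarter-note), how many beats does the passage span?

One quarter-note beat = 2 eighth notes.
In eighth notes: eighth = 1; quarter = 2; half = 4; half rest = 4; half rest = 4.
Adding: 1 + 2 + 4 + 4 + 4 = 15.
15 ÷ 2 = 7.5 beats.

7.5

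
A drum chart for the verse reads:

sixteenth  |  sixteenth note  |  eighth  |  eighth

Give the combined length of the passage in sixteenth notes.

6

Working in sixteenth notes: sixteenth = 1; sixteenth note = 1; eighth = 2; eighth = 2.
Adding: 1 + 1 + 2 + 2 = 6 sixteenth notes.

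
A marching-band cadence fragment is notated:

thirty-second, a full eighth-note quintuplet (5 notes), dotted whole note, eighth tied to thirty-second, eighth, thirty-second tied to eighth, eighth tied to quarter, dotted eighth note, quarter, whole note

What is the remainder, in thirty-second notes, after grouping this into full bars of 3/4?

One bar of 3/4 = 24 thirty-second notes.
Express everything in thirty-second notes: thirty-second = 1; a full eighth-note quintuplet (5 notes) (five quintuplet eighths span one half) = 16; dotted whole note = 48; eighth tied to thirty-second (eighth + thirty-second) = 5; eighth = 4; thirty-second tied to eighth (thirty-second + eighth) = 5; eighth tied to quarter (eighth + quarter) = 12; dotted eighth note = 6; quarter = 8; whole note = 32.
Sum: 1 + 16 + 48 + 5 + 4 + 5 + 12 + 6 + 8 + 32 = 137.
137 ÷ 24 = 5 complete bars with 17 thirty-second notes remaining.

17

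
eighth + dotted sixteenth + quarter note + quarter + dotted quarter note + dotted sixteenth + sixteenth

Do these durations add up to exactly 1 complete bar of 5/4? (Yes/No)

Yes

One bar of 5/4 = 40 thirty-second notes.
In thirty-second notes: eighth = 4; dotted sixteenth = 3; quarter note = 8; quarter = 8; dotted quarter note = 12; dotted sixteenth = 3; sixteenth = 2.
Altogether 4 + 3 + 8 + 8 + 12 + 3 + 2 = 40.
40 equals 40, so the answer is Yes.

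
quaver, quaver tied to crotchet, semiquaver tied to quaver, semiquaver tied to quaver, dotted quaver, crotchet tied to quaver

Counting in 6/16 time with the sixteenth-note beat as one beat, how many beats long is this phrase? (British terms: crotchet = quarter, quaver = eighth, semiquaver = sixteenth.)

23

One sixteenth-note beat = 2 thirty-second notes.
In thirty-second notes: quaver = 4; quaver tied to crotchet (quaver + crotchet) = 12; semiquaver tied to quaver (semiquaver + quaver) = 6; semiquaver tied to quaver (semiquaver + quaver) = 6; dotted quaver = 6; crotchet tied to quaver (crotchet + quaver) = 12.
Total: 4 + 12 + 6 + 6 + 6 + 12 = 46.
46 ÷ 2 = 23 beats.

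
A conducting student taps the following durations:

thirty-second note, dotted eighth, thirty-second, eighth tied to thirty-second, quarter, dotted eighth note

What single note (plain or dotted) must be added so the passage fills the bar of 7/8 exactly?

thirty-second note

The bar of 7/8 = 28 thirty-second notes.
In thirty-second notes: thirty-second note = 1; dotted eighth = 6; thirty-second = 1; eighth tied to thirty-second (eighth + thirty-second) = 5; quarter = 8; dotted eighth note = 6.
Altogether 1 + 6 + 1 + 5 + 8 + 6 = 27.
Remaining: 28 − 27 = 1 thirty-second note, which is a thirty-second note.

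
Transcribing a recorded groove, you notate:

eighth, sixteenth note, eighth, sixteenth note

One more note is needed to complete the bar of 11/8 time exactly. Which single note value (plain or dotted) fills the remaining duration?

The bar of 11/8 = 22 sixteenth notes.
In sixteenth notes: eighth = 2; sixteenth note = 1; eighth = 2; sixteenth note = 1.
Total: 2 + 1 + 2 + 1 = 6.
Remaining: 22 − 6 = 16 sixteenth notes, which is a whole note.

whole note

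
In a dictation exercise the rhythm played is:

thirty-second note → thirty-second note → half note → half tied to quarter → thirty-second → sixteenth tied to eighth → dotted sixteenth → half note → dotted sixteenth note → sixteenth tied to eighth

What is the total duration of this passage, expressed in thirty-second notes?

77

In thirty-second notes: thirty-second note = 1; thirty-second note = 1; half note = 16; half tied to quarter (half + quarter) = 24; thirty-second = 1; sixteenth tied to eighth (sixteenth + eighth) = 6; dotted sixteenth = 3; half note = 16; dotted sixteenth note = 3; sixteenth tied to eighth (sixteenth + eighth) = 6.
Altogether 1 + 1 + 16 + 24 + 1 + 6 + 3 + 16 + 3 + 6 = 77 thirty-second notes.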